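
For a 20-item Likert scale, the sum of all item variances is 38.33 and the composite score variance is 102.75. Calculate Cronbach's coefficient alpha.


alpha = (k/(k-1)) * (1 - sum(si^2)/s_total^2)
= (20/19) * (1 - 38.33/102.75)
alpha = 0.66

0.66


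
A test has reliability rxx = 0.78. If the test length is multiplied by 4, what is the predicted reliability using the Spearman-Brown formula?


r_new = (n * rxx) / (1 + (n-1) * rxx)
r_new = (4 * 0.78) / (1 + 3 * 0.78)
r_new = 3.12 / 3.34
r_new = 0.9341

0.9341


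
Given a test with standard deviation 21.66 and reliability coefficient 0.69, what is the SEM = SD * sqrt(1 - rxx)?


SEM = SD * sqrt(1 - rxx)
SEM = 21.66 * sqrt(1 - 0.69)
SEM = 21.66 * sqrt(0.31) = 21.66 * 0.556776
SEM = 12.0598

12.0598


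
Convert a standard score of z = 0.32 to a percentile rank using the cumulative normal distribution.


CDF(z) = 0.5 * (1 + erf(z/sqrt(2)))
erf(0.2263) = 0.251
CDF = 0.6255
Percentile rank = 0.6255 * 100 = 62.55

62.55


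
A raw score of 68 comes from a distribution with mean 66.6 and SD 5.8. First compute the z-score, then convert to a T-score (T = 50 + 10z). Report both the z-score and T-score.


z = (X - mean) / SD = (68 - 66.6) / 5.8
z = 1.4 / 5.8
z = 0.2414
T-score = T = 50 + 10z
Carry z at full precision (z = 1.4 / 5.8) into the conversion:
T-score = 50 + 10 * (1.4 / 5.8) = 50 + 14 / 5.8
T-score = 50 + 2.4138
T-score = 52.4138

52.4138


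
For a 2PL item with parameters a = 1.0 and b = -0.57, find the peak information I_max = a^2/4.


For 2PL, max info at theta = b = -0.57
I_max = a^2 / 4 = 1.0^2 / 4
= 1.0 / 4
I_max = 0.25

0.25


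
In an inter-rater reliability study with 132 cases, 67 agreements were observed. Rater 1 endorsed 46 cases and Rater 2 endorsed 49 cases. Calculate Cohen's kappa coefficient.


P_o = 67/132 = 0.507576
P_e = (46*49 + 86*83) / 17424 = 0.539027
kappa = (P_o - P_e) / (1 - P_e)
kappa = (0.507576 - 0.539027) / (1 - 0.539027)
kappa = -0.0682

-0.0682


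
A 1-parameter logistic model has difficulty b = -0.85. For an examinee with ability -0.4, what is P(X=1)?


theta - b = -0.4 - -0.85 = 0.45
exp(-(theta - b)) = exp(-0.45) = 0.6376
P = 1 / (1 + 0.6376)
P = 0.6106

0.6106


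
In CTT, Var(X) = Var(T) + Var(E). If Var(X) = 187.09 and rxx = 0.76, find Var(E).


var_true = rxx * var_obs = 0.76 * 187.09 = 142.1884
var_error = var_obs - var_true
var_error = 187.09 - 142.1884
var_error = 44.9016

44.9016


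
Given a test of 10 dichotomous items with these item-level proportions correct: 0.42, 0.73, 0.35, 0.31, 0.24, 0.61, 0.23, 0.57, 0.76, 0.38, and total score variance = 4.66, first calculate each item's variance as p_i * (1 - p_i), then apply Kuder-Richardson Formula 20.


For each item, compute p_i * q_i:
  Item 1: 0.42 * 0.58 = 0.2436
  Item 2: 0.73 * 0.27 = 0.1971
  Item 3: 0.35 * 0.65 = 0.2275
  Item 4: 0.31 * 0.69 = 0.2139
  Item 5: 0.24 * 0.76 = 0.1824
  Item 6: 0.61 * 0.39 = 0.2379
  Item 7: 0.23 * 0.77 = 0.1771
  Item 8: 0.57 * 0.43 = 0.2451
  Item 9: 0.76 * 0.24 = 0.1824
  Item 10: 0.38 * 0.62 = 0.2356
Sum(p_i * q_i) = 0.2436 + 0.1971 + 0.2275 + 0.2139 + 0.1824 + 0.2379 + 0.1771 + 0.2451 + 0.1824 + 0.2356 = 2.1426
KR-20 = (k/(k-1)) * (1 - Sum(p_i*q_i) / Var_total)
= (10/9) * (1 - 2.1426/4.66)
= 1.1111 * 0.5402
KR-20 = 0.6002

0.6002


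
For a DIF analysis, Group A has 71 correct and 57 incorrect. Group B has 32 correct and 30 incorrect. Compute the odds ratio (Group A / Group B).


Odds_A = 71/57 = 1.2456
Odds_B = 32/30 = 1.0667
OR = Odds_A / Odds_B = 1.2456 / 1.0667
Exactly, OR = (71 * 30) / (57 * 32) = 2130 / 1824
OR = 1.1678

1.1678


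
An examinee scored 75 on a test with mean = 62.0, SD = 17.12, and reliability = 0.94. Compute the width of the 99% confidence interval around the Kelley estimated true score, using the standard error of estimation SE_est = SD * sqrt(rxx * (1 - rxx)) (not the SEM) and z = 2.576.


True score estimate = 0.94*75 + 0.06*62.0 = 74.22
SE_est = SD * sqrt(rxx * (1 - rxx)) = 17.12 * sqrt(0.94 * 0.06) = 17.12 * sqrt(0.0564) = 4.065775
CI = T_est +/- z * SE_est, so width = 2 * z * SE_est = 2 * 2.576 * 4.065775
Width = 20.9469

20.9469


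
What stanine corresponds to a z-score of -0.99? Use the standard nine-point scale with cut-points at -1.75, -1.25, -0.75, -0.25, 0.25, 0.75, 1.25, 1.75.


Stanine boundaries: [-1.75, -1.25, -0.75, -0.25, 0.25, 0.75, 1.25, 1.75]
z = -0.99
Check each boundary:
  z >= -1.75 -> could be stanine 2
  z >= -1.25 -> could be stanine 3
  z < -0.75
  z < -0.25
  z < 0.25
  z < 0.75
  z < 1.25
  z < 1.75
Highest qualifying boundary gives stanine = 3

3


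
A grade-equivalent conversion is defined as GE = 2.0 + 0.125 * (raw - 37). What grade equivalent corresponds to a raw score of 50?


raw - median = 50 - 37 = 13
slope * diff = 0.125 * 13 = 1.625
GE = 2.0 + 1.625
GE = 3.625

3.625


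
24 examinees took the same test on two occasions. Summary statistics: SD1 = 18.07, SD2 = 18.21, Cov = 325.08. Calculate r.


r = cov(X,Y) / (SD_X * SD_Y)
r = 325.08 / (18.07 * 18.21)
r = 325.08 / 329.0547
r = 0.9879

0.9879


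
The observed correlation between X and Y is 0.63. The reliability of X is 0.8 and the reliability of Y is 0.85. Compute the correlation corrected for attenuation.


r_corrected = rxy / sqrt(rxx * ryy)
= 0.63 / sqrt(0.8 * 0.85)
= 0.63 / sqrt(0.68)
= 0.63 / 0.824621
r_corrected = 0.764

0.764


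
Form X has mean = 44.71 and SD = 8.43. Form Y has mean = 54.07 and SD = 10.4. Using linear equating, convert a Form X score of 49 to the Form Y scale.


slope = SD_Y / SD_X = 10.4 / 8.43 ~ 1.2337
intercept = mean_Y - slope * mean_X = 54.07 - (10.4 / 8.43) * 44.71 ~ -1.0882
Y = slope * X + intercept. To avoid rounding drift from the rounded slope/intercept, evaluate the equivalent form Y = mean_Y + SD_Y * (X - mean_X) / SD_X at full precision:
Y = 54.07 + 10.4 * (49 - 44.71) / 8.43
Y = 54.07 + 10.4 * 4.29 / 8.43
Y = 54.07 + 44.616 / 8.43
Y = 54.07 + 5.2925
Y = 59.3625

59.3625


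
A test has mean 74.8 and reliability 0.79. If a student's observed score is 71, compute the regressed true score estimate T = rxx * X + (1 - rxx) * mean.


T_est = rxx * X + (1 - rxx) * mean
T_est = 0.79 * 71 + 0.21 * 74.8
T_est = 56.09 + 15.708
T_est = 71.798

71.798


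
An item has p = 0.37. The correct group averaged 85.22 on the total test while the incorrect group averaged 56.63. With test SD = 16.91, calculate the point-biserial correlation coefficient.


q = 1 - p = 0.63
rpb = ((M1 - M0) / SD) * sqrt(p * q)
rpb = ((85.22 - 56.63) / 16.91) * sqrt(0.37 * 0.63)
rpb = 0.8163

0.8163


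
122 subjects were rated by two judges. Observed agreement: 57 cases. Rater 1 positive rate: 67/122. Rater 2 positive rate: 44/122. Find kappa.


P_o = 57/122 = 0.467213
P_e = (67*44 + 55*78) / 14884 = 0.486294
kappa = (P_o - P_e) / (1 - P_e)
kappa = (0.467213 - 0.486294) / (1 - 0.486294)
kappa = -0.0371

-0.0371


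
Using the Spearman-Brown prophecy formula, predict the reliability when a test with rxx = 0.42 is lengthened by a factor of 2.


r_new = (n * rxx) / (1 + (n-1) * rxx)
r_new = (2 * 0.42) / (1 + 1 * 0.42)
r_new = 0.84 / 1.42
r_new = 0.5915

0.5915


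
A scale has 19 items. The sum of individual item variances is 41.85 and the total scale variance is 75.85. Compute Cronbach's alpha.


alpha = (k/(k-1)) * (1 - sum(si^2)/s_total^2)
= (19/18) * (1 - 41.85/75.85)
alpha = 0.4732

0.4732


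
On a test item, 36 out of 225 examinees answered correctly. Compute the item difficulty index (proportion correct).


Item difficulty p = number correct / total examinees
p = 36 / 225
p = 0.16

0.16


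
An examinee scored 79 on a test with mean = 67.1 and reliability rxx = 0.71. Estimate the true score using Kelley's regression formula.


T_est = rxx * X + (1 - rxx) * mean
T_est = 0.71 * 79 + 0.29 * 67.1
T_est = 56.09 + 19.459
T_est = 75.549

75.549


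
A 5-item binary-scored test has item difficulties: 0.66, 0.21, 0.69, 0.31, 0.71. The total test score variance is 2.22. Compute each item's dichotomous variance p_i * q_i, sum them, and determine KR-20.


For each item, compute p_i * q_i:
  Item 1: 0.66 * 0.34 = 0.2244
  Item 2: 0.21 * 0.79 = 0.1659
  Item 3: 0.69 * 0.31 = 0.2139
  Item 4: 0.31 * 0.69 = 0.2139
  Item 5: 0.71 * 0.29 = 0.2059
Sum(p_i * q_i) = 0.2244 + 0.1659 + 0.2139 + 0.2139 + 0.2059 = 1.024
KR-20 = (k/(k-1)) * (1 - Sum(p_i*q_i) / Var_total)
= (5/4) * (1 - 1.024/2.22)
= 1.25 * 0.5387
KR-20 = 0.6734

0.6734


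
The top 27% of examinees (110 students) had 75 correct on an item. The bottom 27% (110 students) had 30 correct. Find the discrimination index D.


p_upper = 75/110 = 0.6818
p_lower = 30/110 = 0.2727
D = 0.6818 - 0.2727 = 0.4091

0.4091


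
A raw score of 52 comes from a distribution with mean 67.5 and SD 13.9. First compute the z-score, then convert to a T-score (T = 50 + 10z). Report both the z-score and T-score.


z = (X - mean) / SD = (52 - 67.5) / 13.9
z = -15.5 / 13.9
z = -1.1151
T-score = T = 50 + 10z
Carry z at full precision (z = -15.5 / 13.9) into the conversion:
T-score = 50 + 10 * (-15.5 / 13.9) = 50 + -155 / 13.9
T-score = 50 + -11.1511
T-score = 38.8489

38.8489


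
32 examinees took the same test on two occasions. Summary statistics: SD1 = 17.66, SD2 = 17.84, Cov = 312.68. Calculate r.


r = cov(X,Y) / (SD_X * SD_Y)
r = 312.68 / (17.66 * 17.84)
r = 312.68 / 315.0544
r = 0.9925

0.9925


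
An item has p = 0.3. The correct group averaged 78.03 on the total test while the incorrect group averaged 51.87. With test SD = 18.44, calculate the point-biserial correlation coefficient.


q = 1 - p = 0.7
rpb = ((M1 - M0) / SD) * sqrt(p * q)
rpb = ((78.03 - 51.87) / 18.44) * sqrt(0.3 * 0.7)
rpb = 0.6501

0.6501


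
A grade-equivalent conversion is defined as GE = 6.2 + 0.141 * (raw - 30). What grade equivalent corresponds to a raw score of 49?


raw - median = 49 - 30 = 19
slope * diff = 0.141 * 19 = 2.679
GE = 6.2 + 2.679
GE = 8.879

8.879


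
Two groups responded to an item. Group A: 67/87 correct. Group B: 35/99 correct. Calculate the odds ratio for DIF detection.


Odds_A = 67/20 = 3.35
Odds_B = 35/64 = 0.5469
OR = Odds_A / Odds_B = 3.35 / 0.5469
Exactly, OR = (67 * 64) / (20 * 35) = 4288 / 700
OR = 6.1257

6.1257


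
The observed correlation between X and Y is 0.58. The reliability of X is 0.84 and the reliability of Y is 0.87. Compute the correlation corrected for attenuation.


r_corrected = rxy / sqrt(rxx * ryy)
= 0.58 / sqrt(0.84 * 0.87)
= 0.58 / sqrt(0.7308)
= 0.58 / 0.854868
r_corrected = 0.6785

0.6785


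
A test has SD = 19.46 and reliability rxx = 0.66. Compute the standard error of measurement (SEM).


SEM = SD * sqrt(1 - rxx)
SEM = 19.46 * sqrt(1 - 0.66)
SEM = 19.46 * sqrt(0.34) = 19.46 * 0.583095
SEM = 11.347

11.347


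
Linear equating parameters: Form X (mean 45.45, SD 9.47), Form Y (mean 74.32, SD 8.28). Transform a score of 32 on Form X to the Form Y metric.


slope = SD_Y / SD_X = 8.28 / 9.47 ~ 0.8743
intercept = mean_Y - slope * mean_X = 74.32 - (8.28 / 9.47) * 45.45 ~ 34.5812
Y = slope * X + intercept. To avoid rounding drift from the rounded slope/intercept, evaluate the equivalent form Y = mean_Y + SD_Y * (X - mean_X) / SD_X at full precision:
Y = 74.32 + 8.28 * (32 - 45.45) / 9.47
Y = 74.32 - 8.28 * 13.45 / 9.47
Y = 74.32 - 111.366 / 9.47
Y = 74.32 - 11.7599
Y = 62.5601

62.5601


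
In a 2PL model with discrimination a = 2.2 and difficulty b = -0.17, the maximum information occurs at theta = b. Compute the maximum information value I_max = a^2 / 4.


For 2PL, max info at theta = b = -0.17
I_max = a^2 / 4 = 2.2^2 / 4
= 4.84 / 4
I_max = 1.21

1.21


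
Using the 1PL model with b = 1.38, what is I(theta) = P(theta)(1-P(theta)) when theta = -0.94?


P = 1/(1+exp(-(-0.94-1.38))) = 0.0895
I = P*(1-P) = 0.0895 * 0.9105
I = 0.0815

0.0815


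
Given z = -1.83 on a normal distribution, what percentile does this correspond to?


CDF(z) = 0.5 * (1 + erf(z/sqrt(2)))
erf(-1.294) = -0.9328
CDF = 0.0336
Percentile rank = 0.0336 * 100 = 3.36

3.36


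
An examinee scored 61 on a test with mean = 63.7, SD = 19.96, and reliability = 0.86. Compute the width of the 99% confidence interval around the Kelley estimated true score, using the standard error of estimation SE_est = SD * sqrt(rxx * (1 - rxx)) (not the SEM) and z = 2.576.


True score estimate = 0.86*61 + 0.14*63.7 = 61.378
SE_est = SD * sqrt(rxx * (1 - rxx)) = 19.96 * sqrt(0.86 * 0.14) = 19.96 * sqrt(0.1204) = 6.925861
CI = T_est +/- z * SE_est, so width = 2 * z * SE_est = 2 * 2.576 * 6.925861
Width = 35.682

35.682


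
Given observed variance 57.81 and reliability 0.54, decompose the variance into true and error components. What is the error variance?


var_true = rxx * var_obs = 0.54 * 57.81 = 31.2174
var_error = var_obs - var_true
var_error = 57.81 - 31.2174
var_error = 26.5926

26.5926


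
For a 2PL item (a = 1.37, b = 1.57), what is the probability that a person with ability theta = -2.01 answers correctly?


a*(theta - b) = 1.37 * (-2.01 - 1.57) = -4.9046
exp(--4.9046) = 134.9089
P = 1 / (1 + 134.9089)
P = 0.0074

0.0074


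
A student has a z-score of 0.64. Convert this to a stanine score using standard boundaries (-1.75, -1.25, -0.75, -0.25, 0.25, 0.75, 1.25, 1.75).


Stanine boundaries: [-1.75, -1.25, -0.75, -0.25, 0.25, 0.75, 1.25, 1.75]
z = 0.64
Check each boundary:
  z >= -1.75 -> could be stanine 2
  z >= -1.25 -> could be stanine 3
  z >= -0.75 -> could be stanine 4
  z >= -0.25 -> could be stanine 5
  z >= 0.25 -> could be stanine 6
  z < 0.75
  z < 1.25
  z < 1.75
Highest qualifying boundary gives stanine = 6

6


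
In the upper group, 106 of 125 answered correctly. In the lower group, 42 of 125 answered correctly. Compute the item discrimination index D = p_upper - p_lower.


p_upper = 106/125 = 0.848
p_lower = 42/125 = 0.336
D = 0.848 - 0.336 = 0.512

0.512


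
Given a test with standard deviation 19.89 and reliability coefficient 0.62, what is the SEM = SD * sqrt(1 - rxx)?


SEM = SD * sqrt(1 - rxx)
SEM = 19.89 * sqrt(1 - 0.62)
SEM = 19.89 * sqrt(0.38) = 19.89 * 0.616441
SEM = 12.261

12.261


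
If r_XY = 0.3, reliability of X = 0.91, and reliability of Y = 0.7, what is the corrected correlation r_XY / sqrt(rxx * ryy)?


r_corrected = rxy / sqrt(rxx * ryy)
= 0.3 / sqrt(0.91 * 0.7)
= 0.3 / sqrt(0.637)
= 0.3 / 0.798123
r_corrected = 0.3759

0.3759


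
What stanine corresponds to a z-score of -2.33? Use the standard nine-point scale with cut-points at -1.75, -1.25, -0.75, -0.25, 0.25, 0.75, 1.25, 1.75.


Stanine boundaries: [-1.75, -1.25, -0.75, -0.25, 0.25, 0.75, 1.25, 1.75]
z = -2.33
Check each boundary:
  z < -1.75
  z < -1.25
  z < -0.75
  z < -0.25
  z < 0.25
  z < 0.75
  z < 1.25
  z < 1.75
Highest qualifying boundary gives stanine = 1

1


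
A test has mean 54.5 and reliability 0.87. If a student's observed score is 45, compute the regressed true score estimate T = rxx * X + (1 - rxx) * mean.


T_est = rxx * X + (1 - rxx) * mean
T_est = 0.87 * 45 + 0.13 * 54.5
T_est = 39.15 + 7.085
T_est = 46.235

46.235


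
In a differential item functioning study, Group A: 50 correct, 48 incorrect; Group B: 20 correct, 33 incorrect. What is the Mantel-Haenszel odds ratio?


Odds_A = 50/48 = 1.0417
Odds_B = 20/33 = 0.6061
OR = Odds_A / Odds_B = 1.0417 / 0.6061
Exactly, OR = (50 * 33) / (48 * 20) = 1650 / 960
OR = 1.7188

1.7188


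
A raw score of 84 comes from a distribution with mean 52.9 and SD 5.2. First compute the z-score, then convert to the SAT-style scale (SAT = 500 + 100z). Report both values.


z = (X - mean) / SD = (84 - 52.9) / 5.2
z = 31.1 / 5.2
z = 5.9808
SAT-scale = SAT = 500 + 100z
Carry z at full precision (z = 31.1 / 5.2) into the conversion:
SAT-scale = 500 + 100 * (31.1 / 5.2) = 500 + 3110 / 5.2
SAT-scale = 500 + 598.0769
SAT-scale = 1098.0769

1098.0769


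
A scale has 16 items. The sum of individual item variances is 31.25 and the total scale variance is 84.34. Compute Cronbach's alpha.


alpha = (k/(k-1)) * (1 - sum(si^2)/s_total^2)
= (16/15) * (1 - 31.25/84.34)
alpha = 0.6714

0.6714


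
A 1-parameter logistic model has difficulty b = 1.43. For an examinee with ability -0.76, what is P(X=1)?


theta - b = -0.76 - 1.43 = -2.19
exp(-(theta - b)) = exp(2.19) = 8.9352
P = 1 / (1 + 8.9352)
P = 0.1007

0.1007


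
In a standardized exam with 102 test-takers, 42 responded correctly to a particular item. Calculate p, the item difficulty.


Item difficulty p = number correct / total examinees
p = 42 / 102
p = 0.4118

0.4118


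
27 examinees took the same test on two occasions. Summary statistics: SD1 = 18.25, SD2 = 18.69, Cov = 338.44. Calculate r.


r = cov(X,Y) / (SD_X * SD_Y)
r = 338.44 / (18.25 * 18.69)
r = 338.44 / 341.0925
r = 0.9922

0.9922


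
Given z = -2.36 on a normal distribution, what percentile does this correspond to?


CDF(z) = 0.5 * (1 + erf(z/sqrt(2)))
erf(-1.6688) = -0.9817
CDF = 0.0091
Percentile rank = 0.0091 * 100 = 0.91

0.91


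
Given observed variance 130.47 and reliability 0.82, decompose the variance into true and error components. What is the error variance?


var_true = rxx * var_obs = 0.82 * 130.47 = 106.9854
var_error = var_obs - var_true
var_error = 130.47 - 106.9854
var_error = 23.4846

23.4846


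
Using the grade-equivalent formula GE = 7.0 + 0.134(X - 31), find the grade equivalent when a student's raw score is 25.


raw - median = 25 - 31 = -6
slope * diff = 0.134 * -6 = -0.804
GE = 7.0 + -0.804
GE = 6.196

6.196


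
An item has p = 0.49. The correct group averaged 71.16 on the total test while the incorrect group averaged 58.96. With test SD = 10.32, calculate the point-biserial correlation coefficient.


q = 1 - p = 0.51
rpb = ((M1 - M0) / SD) * sqrt(p * q)
rpb = ((71.16 - 58.96) / 10.32) * sqrt(0.49 * 0.51)
rpb = 0.591

0.591


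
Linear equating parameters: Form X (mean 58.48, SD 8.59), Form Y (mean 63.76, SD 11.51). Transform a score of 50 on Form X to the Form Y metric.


slope = SD_Y / SD_X = 11.51 / 8.59 ~ 1.3399
intercept = mean_Y - slope * mean_X = 63.76 - (11.51 / 8.59) * 58.48 ~ -14.5991
Y = slope * X + intercept. To avoid rounding drift from the rounded slope/intercept, evaluate the equivalent form Y = mean_Y + SD_Y * (X - mean_X) / SD_X at full precision:
Y = 63.76 + 11.51 * (50 - 58.48) / 8.59
Y = 63.76 - 11.51 * 8.48 / 8.59
Y = 63.76 - 97.6048 / 8.59
Y = 63.76 - 11.3626
Y = 52.3974

52.3974


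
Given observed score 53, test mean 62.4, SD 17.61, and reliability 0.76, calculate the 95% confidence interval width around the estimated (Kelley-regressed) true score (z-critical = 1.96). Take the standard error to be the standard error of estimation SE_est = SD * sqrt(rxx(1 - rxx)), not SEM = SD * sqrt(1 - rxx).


True score estimate = 0.76*53 + 0.24*62.4 = 55.256
SE_est = SD * sqrt(rxx * (1 - rxx)) = 17.61 * sqrt(0.76 * 0.24) = 17.61 * sqrt(0.1824) = 7.520934
CI = T_est +/- z * SE_est, so width = 2 * z * SE_est = 2 * 1.96 * 7.520934
Width = 29.4821

29.4821


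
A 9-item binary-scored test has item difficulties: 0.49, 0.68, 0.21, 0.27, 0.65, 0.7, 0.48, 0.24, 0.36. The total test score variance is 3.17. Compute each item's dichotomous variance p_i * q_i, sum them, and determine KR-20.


For each item, compute p_i * q_i:
  Item 1: 0.49 * 0.51 = 0.2499
  Item 2: 0.68 * 0.32 = 0.2176
  Item 3: 0.21 * 0.79 = 0.1659
  Item 4: 0.27 * 0.73 = 0.1971
  Item 5: 0.65 * 0.35 = 0.2275
  Item 6: 0.7 * 0.3 = 0.21
  Item 7: 0.48 * 0.52 = 0.2496
  Item 8: 0.24 * 0.76 = 0.1824
  Item 9: 0.36 * 0.64 = 0.2304
Sum(p_i * q_i) = 0.2499 + 0.2176 + 0.1659 + 0.1971 + 0.2275 + 0.21 + 0.2496 + 0.1824 + 0.2304 = 1.9304
KR-20 = (k/(k-1)) * (1 - Sum(p_i*q_i) / Var_total)
= (9/8) * (1 - 1.9304/3.17)
= 1.125 * 0.391
KR-20 = 0.4399

0.4399


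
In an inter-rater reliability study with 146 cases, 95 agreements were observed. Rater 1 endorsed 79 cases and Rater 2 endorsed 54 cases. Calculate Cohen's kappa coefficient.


P_o = 95/146 = 0.650685
P_e = (79*54 + 67*92) / 21316 = 0.489304
kappa = (P_o - P_e) / (1 - P_e)
kappa = (0.650685 - 0.489304) / (1 - 0.489304)
kappa = 0.316

0.316


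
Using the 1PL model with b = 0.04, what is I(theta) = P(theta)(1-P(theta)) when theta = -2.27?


P = 1/(1+exp(-(-2.27-0.04))) = 0.0903
I = P*(1-P) = 0.0903 * 0.9097
I = 0.0821

0.0821


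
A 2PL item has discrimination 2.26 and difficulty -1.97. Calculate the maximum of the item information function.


For 2PL, max info at theta = b = -1.97
I_max = a^2 / 4 = 2.26^2 / 4
= 5.1076 / 4
I_max = 1.2769

1.2769


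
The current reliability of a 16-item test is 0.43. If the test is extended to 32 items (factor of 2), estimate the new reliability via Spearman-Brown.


r_new = (n * rxx) / (1 + (n-1) * rxx)
r_new = (2 * 0.43) / (1 + 1 * 0.43)
r_new = 0.86 / 1.43
r_new = 0.6014

0.6014


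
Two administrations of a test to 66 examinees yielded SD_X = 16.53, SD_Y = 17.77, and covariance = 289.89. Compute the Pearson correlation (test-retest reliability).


r = cov(X,Y) / (SD_X * SD_Y)
r = 289.89 / (16.53 * 17.77)
r = 289.89 / 293.7381
r = 0.9869

0.9869


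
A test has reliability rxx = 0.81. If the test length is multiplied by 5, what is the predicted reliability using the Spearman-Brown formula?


r_new = (n * rxx) / (1 + (n-1) * rxx)
r_new = (5 * 0.81) / (1 + 4 * 0.81)
r_new = 4.05 / 4.24
r_new = 0.9552

0.9552


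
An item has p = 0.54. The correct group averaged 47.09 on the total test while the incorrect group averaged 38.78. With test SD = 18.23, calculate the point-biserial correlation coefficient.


q = 1 - p = 0.46
rpb = ((M1 - M0) / SD) * sqrt(p * q)
rpb = ((47.09 - 38.78) / 18.23) * sqrt(0.54 * 0.46)
rpb = 0.2272

0.2272


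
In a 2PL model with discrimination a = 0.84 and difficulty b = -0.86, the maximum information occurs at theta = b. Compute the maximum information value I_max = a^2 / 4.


For 2PL, max info at theta = b = -0.86
I_max = a^2 / 4 = 0.84^2 / 4
= 0.7056 / 4
I_max = 0.1764

0.1764


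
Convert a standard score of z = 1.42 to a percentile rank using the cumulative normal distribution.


CDF(z) = 0.5 * (1 + erf(z/sqrt(2)))
erf(1.0041) = 0.8444
CDF = 0.9222
Percentile rank = 0.9222 * 100 = 92.22

92.22


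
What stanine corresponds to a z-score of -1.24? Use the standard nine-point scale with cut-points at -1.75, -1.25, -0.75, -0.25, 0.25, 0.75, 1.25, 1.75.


Stanine boundaries: [-1.75, -1.25, -0.75, -0.25, 0.25, 0.75, 1.25, 1.75]
z = -1.24
Check each boundary:
  z >= -1.75 -> could be stanine 2
  z >= -1.25 -> could be stanine 3
  z < -0.75
  z < -0.25
  z < 0.25
  z < 0.75
  z < 1.25
  z < 1.75
Highest qualifying boundary gives stanine = 3

3


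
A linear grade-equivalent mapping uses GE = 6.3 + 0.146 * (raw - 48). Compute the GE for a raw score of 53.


raw - median = 53 - 48 = 5
slope * diff = 0.146 * 5 = 0.73
GE = 6.3 + 0.73
GE = 7.03

7.03


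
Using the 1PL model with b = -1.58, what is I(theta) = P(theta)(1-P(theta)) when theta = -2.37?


P = 1/(1+exp(-(-2.37--1.58))) = 0.3122
I = P*(1-P) = 0.3122 * 0.6878
I = 0.2147

0.2147


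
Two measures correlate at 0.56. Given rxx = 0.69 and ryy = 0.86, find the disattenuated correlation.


r_corrected = rxy / sqrt(rxx * ryy)
= 0.56 / sqrt(0.69 * 0.86)
= 0.56 / sqrt(0.5934)
= 0.56 / 0.770325
r_corrected = 0.727

0.727


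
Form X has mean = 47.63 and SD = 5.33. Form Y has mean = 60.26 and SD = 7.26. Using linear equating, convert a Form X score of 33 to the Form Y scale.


slope = SD_Y / SD_X = 7.26 / 5.33 ~ 1.3621
intercept = mean_Y - slope * mean_X = 60.26 - (7.26 / 5.33) * 47.63 ~ -4.6169
Y = slope * X + intercept. To avoid rounding drift from the rounded slope/intercept, evaluate the equivalent form Y = mean_Y + SD_Y * (X - mean_X) / SD_X at full precision:
Y = 60.26 + 7.26 * (33 - 47.63) / 5.33
Y = 60.26 - 7.26 * 14.63 / 5.33
Y = 60.26 - 106.2138 / 5.33
Y = 60.26 - 19.9275
Y = 40.3325

40.3325


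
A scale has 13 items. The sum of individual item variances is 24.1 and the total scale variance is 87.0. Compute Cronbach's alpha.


alpha = (k/(k-1)) * (1 - sum(si^2)/s_total^2)
= (13/12) * (1 - 24.1/87.0)
alpha = 0.7832

0.7832


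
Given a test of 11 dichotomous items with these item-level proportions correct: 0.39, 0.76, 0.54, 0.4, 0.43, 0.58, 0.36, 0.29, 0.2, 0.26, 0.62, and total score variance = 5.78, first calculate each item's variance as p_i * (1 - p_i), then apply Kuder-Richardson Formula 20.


For each item, compute p_i * q_i:
  Item 1: 0.39 * 0.61 = 0.2379
  Item 2: 0.76 * 0.24 = 0.1824
  Item 3: 0.54 * 0.46 = 0.2484
  Item 4: 0.4 * 0.6 = 0.24
  Item 5: 0.43 * 0.57 = 0.2451
  Item 6: 0.58 * 0.42 = 0.2436
  Item 7: 0.36 * 0.64 = 0.2304
  Item 8: 0.29 * 0.71 = 0.2059
  Item 9: 0.2 * 0.8 = 0.16
  Item 10: 0.26 * 0.74 = 0.1924
  Item 11: 0.62 * 0.38 = 0.2356
Sum(p_i * q_i) = 0.2379 + 0.1824 + 0.2484 + 0.24 + 0.2451 + 0.2436 + 0.2304 + 0.2059 + 0.16 + 0.1924 + 0.2356 = 2.4217
KR-20 = (k/(k-1)) * (1 - Sum(p_i*q_i) / Var_total)
= (11/10) * (1 - 2.4217/5.78)
= 1.1 * 0.581
KR-20 = 0.6391

0.6391


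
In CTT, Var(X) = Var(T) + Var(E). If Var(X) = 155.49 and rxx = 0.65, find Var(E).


var_true = rxx * var_obs = 0.65 * 155.49 = 101.0685
var_error = var_obs - var_true
var_error = 155.49 - 101.0685
var_error = 54.4215

54.4215


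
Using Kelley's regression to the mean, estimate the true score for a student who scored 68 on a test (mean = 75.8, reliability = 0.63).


T_est = rxx * X + (1 - rxx) * mean
T_est = 0.63 * 68 + 0.37 * 75.8
T_est = 42.84 + 28.046
T_est = 70.886

70.886


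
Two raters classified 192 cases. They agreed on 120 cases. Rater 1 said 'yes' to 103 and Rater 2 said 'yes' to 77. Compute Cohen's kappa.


P_o = 120/192 = 0.625
P_e = (103*77 + 89*115) / 36864 = 0.492784
kappa = (P_o - P_e) / (1 - P_e)
kappa = (0.625 - 0.492784) / (1 - 0.492784)
kappa = 0.2607

0.2607


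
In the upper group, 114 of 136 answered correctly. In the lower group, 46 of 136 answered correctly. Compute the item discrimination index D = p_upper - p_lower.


p_upper = 114/136 = 0.8382
p_lower = 46/136 = 0.3382
D = 0.8382 - 0.3382 = 0.5

0.5


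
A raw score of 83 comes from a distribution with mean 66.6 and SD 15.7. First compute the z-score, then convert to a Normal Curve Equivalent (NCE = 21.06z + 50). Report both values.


z = (X - mean) / SD = (83 - 66.6) / 15.7
z = 16.4 / 15.7
z = 1.0446
NCE = NCE = 21.06z + 50
Carry z at full precision (z = 16.4 / 15.7) into the conversion:
NCE = 21.06 * (16.4 / 15.7) + 50 = 345.384 / 15.7 + 50
NCE = 21.999 + 50
NCE = 71.999

71.999


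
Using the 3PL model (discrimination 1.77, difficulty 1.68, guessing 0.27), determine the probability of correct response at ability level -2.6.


logit = 1.77*(-2.6 - 1.68) = -7.5756
P* = 1/(1 + exp(--7.5756)) = 0.0005
P = 0.27 + (1 - 0.27) * 0.0005
P = 0.2704

0.2704


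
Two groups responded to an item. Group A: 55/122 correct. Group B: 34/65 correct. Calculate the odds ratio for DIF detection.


Odds_A = 55/67 = 0.8209
Odds_B = 34/31 = 1.0968
OR = Odds_A / Odds_B = 0.8209 / 1.0968
Exactly, OR = (55 * 31) / (67 * 34) = 1705 / 2278
OR = 0.7485

0.7485


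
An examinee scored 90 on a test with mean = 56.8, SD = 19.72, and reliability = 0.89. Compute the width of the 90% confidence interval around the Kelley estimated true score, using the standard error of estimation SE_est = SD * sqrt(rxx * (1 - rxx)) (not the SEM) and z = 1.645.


True score estimate = 0.89*90 + 0.11*56.8 = 86.348
SE_est = SD * sqrt(rxx * (1 - rxx)) = 19.72 * sqrt(0.89 * 0.11) = 19.72 * sqrt(0.0979) = 6.170186
CI = T_est +/- z * SE_est, so width = 2 * z * SE_est = 2 * 1.645 * 6.170186
Width = 20.2999

20.2999


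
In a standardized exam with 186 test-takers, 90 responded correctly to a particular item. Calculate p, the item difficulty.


Item difficulty p = number correct / total examinees
p = 90 / 186
p = 0.4839

0.4839


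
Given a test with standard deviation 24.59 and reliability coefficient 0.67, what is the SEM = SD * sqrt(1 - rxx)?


SEM = SD * sqrt(1 - rxx)
SEM = 24.59 * sqrt(1 - 0.67)
SEM = 24.59 * sqrt(0.33) = 24.59 * 0.574456
SEM = 14.1259

14.1259


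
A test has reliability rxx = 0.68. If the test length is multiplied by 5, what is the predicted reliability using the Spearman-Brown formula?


r_new = (n * rxx) / (1 + (n-1) * rxx)
r_new = (5 * 0.68) / (1 + 4 * 0.68)
r_new = 3.4 / 3.72
r_new = 0.914

0.914


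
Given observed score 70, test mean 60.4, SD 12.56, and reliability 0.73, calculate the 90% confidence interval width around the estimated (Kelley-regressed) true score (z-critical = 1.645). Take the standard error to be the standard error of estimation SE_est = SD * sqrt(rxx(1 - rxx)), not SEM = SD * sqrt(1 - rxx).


True score estimate = 0.73*70 + 0.27*60.4 = 67.408
SE_est = SD * sqrt(rxx * (1 - rxx)) = 12.56 * sqrt(0.73 * 0.27) = 12.56 * sqrt(0.1971) = 5.576131
CI = T_est +/- z * SE_est, so width = 2 * z * SE_est = 2 * 1.645 * 5.576131
Width = 18.3455

18.3455


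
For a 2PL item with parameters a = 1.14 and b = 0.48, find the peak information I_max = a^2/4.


For 2PL, max info at theta = b = 0.48
I_max = a^2 / 4 = 1.14^2 / 4
= 1.2996 / 4
I_max = 0.3249

0.3249


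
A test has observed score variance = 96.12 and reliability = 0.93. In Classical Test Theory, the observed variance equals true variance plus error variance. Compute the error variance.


var_true = rxx * var_obs = 0.93 * 96.12 = 89.3916
var_error = var_obs - var_true
var_error = 96.12 - 89.3916
var_error = 6.7284

6.7284


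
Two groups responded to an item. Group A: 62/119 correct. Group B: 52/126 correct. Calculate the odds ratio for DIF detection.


Odds_A = 62/57 = 1.0877
Odds_B = 52/74 = 0.7027
OR = Odds_A / Odds_B = 1.0877 / 0.7027
Exactly, OR = (62 * 74) / (57 * 52) = 4588 / 2964
OR = 1.5479

1.5479


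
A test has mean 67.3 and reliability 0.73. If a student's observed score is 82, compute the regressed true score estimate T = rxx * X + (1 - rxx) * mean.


T_est = rxx * X + (1 - rxx) * mean
T_est = 0.73 * 82 + 0.27 * 67.3
T_est = 59.86 + 18.171
T_est = 78.031

78.031


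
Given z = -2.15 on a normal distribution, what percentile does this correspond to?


CDF(z) = 0.5 * (1 + erf(z/sqrt(2)))
erf(-1.5203) = -0.9684
CDF = 0.0158
Percentile rank = 0.0158 * 100 = 1.58

1.58


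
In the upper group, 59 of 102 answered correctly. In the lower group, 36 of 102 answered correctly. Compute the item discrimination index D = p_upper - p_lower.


p_upper = 59/102 = 0.5784
p_lower = 36/102 = 0.3529
D = 0.5784 - 0.3529 = 0.2255

0.2255


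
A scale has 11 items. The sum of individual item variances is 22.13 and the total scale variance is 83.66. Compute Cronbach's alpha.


alpha = (k/(k-1)) * (1 - sum(si^2)/s_total^2)
= (11/10) * (1 - 22.13/83.66)
alpha = 0.809

0.809


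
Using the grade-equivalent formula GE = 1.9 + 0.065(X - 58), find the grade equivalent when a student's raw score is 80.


raw - median = 80 - 58 = 22
slope * diff = 0.065 * 22 = 1.43
GE = 1.9 + 1.43
GE = 3.33

3.33


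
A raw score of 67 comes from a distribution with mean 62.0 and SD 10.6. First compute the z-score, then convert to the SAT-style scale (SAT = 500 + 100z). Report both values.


z = (X - mean) / SD = (67 - 62.0) / 10.6
z = 5.0 / 10.6
z = 0.4717
SAT-scale = SAT = 500 + 100z
Carry z at full precision (z = 5.0 / 10.6) into the conversion:
SAT-scale = 500 + 100 * (5.0 / 10.6) = 500 + 500 / 10.6
SAT-scale = 500 + 47.1698
SAT-scale = 547.1698

547.1698


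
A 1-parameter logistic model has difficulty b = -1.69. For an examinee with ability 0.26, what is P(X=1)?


theta - b = 0.26 - -1.69 = 1.95
exp(-(theta - b)) = exp(-1.95) = 0.1423
P = 1 / (1 + 0.1423)
P = 0.8754

0.8754


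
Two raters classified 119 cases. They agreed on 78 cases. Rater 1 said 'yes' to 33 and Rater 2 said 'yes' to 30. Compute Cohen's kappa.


P_o = 78/119 = 0.655462
P_e = (33*30 + 86*89) / 14161 = 0.610409
kappa = (P_o - P_e) / (1 - P_e)
kappa = (0.655462 - 0.610409) / (1 - 0.610409)
kappa = 0.1156

0.1156


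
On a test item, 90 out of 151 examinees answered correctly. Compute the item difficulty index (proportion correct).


Item difficulty p = number correct / total examinees
p = 90 / 151
p = 0.596

0.596


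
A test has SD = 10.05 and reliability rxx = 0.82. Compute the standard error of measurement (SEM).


SEM = SD * sqrt(1 - rxx)
SEM = 10.05 * sqrt(1 - 0.82)
SEM = 10.05 * sqrt(0.18) = 10.05 * 0.424264
SEM = 4.2639

4.2639


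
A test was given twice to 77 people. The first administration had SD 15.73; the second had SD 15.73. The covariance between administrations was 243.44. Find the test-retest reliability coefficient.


r = cov(X,Y) / (SD_X * SD_Y)
r = 243.44 / (15.73 * 15.73)
r = 243.44 / 247.4329
r = 0.9839

0.9839


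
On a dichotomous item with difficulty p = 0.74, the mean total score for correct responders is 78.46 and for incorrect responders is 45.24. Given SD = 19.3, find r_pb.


q = 1 - p = 0.26
rpb = ((M1 - M0) / SD) * sqrt(p * q)
rpb = ((78.46 - 45.24) / 19.3) * sqrt(0.74 * 0.26)
rpb = 0.755

0.755


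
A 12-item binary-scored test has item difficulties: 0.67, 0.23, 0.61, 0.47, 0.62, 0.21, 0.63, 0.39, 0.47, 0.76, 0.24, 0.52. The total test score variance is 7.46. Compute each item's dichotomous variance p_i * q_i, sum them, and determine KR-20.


For each item, compute p_i * q_i:
  Item 1: 0.67 * 0.33 = 0.2211
  Item 2: 0.23 * 0.77 = 0.1771
  Item 3: 0.61 * 0.39 = 0.2379
  Item 4: 0.47 * 0.53 = 0.2491
  Item 5: 0.62 * 0.38 = 0.2356
  Item 6: 0.21 * 0.79 = 0.1659
  Item 7: 0.63 * 0.37 = 0.2331
  Item 8: 0.39 * 0.61 = 0.2379
  Item 9: 0.47 * 0.53 = 0.2491
  Item 10: 0.76 * 0.24 = 0.1824
  Item 11: 0.24 * 0.76 = 0.1824
  Item 12: 0.52 * 0.48 = 0.2496
Sum(p_i * q_i) = 0.2211 + 0.1771 + 0.2379 + 0.2491 + 0.2356 + 0.1659 + 0.2331 + 0.2379 + 0.2491 + 0.1824 + 0.1824 + 0.2496 = 2.6212
KR-20 = (k/(k-1)) * (1 - Sum(p_i*q_i) / Var_total)
= (12/11) * (1 - 2.6212/7.46)
= 1.0909 * 0.6486
KR-20 = 0.7076

0.7076


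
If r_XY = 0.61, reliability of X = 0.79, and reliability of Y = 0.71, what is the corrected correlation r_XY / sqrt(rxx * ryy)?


r_corrected = rxy / sqrt(rxx * ryy)
= 0.61 / sqrt(0.79 * 0.71)
= 0.61 / sqrt(0.5609)
= 0.61 / 0.748933
r_corrected = 0.8145

0.8145


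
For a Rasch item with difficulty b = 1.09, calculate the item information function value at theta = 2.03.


P = 1/(1+exp(-(2.03-1.09))) = 0.7191
I = P*(1-P) = 0.7191 * 0.2809
I = 0.202

0.202


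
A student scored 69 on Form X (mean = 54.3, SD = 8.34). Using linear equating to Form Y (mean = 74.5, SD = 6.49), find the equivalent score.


slope = SD_Y / SD_X = 6.49 / 8.34 ~ 0.7782
intercept = mean_Y - slope * mean_X = 74.5 - (6.49 / 8.34) * 54.3 ~ 32.245
Y = slope * X + intercept. To avoid rounding drift from the rounded slope/intercept, evaluate the equivalent form Y = mean_Y + SD_Y * (X - mean_X) / SD_X at full precision:
Y = 74.5 + 6.49 * (69 - 54.3) / 8.34
Y = 74.5 + 6.49 * 14.7 / 8.34
Y = 74.5 + 95.403 / 8.34
Y = 74.5 + 11.4392
Y = 85.9392

85.9392


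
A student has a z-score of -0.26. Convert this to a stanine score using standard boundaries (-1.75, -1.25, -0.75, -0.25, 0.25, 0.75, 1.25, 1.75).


Stanine boundaries: [-1.75, -1.25, -0.75, -0.25, 0.25, 0.75, 1.25, 1.75]
z = -0.26
Check each boundary:
  z >= -1.75 -> could be stanine 2
  z >= -1.25 -> could be stanine 3
  z >= -0.75 -> could be stanine 4
  z < -0.25
  z < 0.25
  z < 0.75
  z < 1.25
  z < 1.75
Highest qualifying boundary gives stanine = 4

4


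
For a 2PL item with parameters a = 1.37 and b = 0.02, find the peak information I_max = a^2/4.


For 2PL, max info at theta = b = 0.02
I_max = a^2 / 4 = 1.37^2 / 4
= 1.8769 / 4
I_max = 0.4692

0.4692


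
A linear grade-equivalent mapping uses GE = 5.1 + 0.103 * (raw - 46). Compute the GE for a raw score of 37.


raw - median = 37 - 46 = -9
slope * diff = 0.103 * -9 = -0.927
GE = 5.1 + -0.927
GE = 4.173

4.173


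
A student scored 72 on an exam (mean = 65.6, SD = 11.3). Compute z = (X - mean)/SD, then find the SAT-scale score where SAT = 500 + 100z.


z = (X - mean) / SD = (72 - 65.6) / 11.3
z = 6.4 / 11.3
z = 0.5664
SAT-scale = SAT = 500 + 100z
Carry z at full precision (z = 6.4 / 11.3) into the conversion:
SAT-scale = 500 + 100 * (6.4 / 11.3) = 500 + 640 / 11.3
SAT-scale = 500 + 56.6372
SAT-scale = 556.6372

556.6372


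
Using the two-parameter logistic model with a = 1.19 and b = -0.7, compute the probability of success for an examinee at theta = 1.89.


a*(theta - b) = 1.19 * (1.89 - -0.7) = 3.0821
exp(-3.0821) = 0.0459
P = 1 / (1 + 0.0459)
P = 0.9561

0.9561


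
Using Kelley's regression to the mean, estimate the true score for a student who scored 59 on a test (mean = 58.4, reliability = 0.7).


T_est = rxx * X + (1 - rxx) * mean
T_est = 0.7 * 59 + 0.3 * 58.4
T_est = 41.3 + 17.52
T_est = 58.82

58.82


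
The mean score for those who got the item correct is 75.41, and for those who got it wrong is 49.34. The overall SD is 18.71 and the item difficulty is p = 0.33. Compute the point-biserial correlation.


q = 1 - p = 0.67
rpb = ((M1 - M0) / SD) * sqrt(p * q)
rpb = ((75.41 - 49.34) / 18.71) * sqrt(0.33 * 0.67)
rpb = 0.6552

0.6552


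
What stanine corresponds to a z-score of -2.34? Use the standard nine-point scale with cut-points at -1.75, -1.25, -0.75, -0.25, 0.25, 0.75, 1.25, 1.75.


Stanine boundaries: [-1.75, -1.25, -0.75, -0.25, 0.25, 0.75, 1.25, 1.75]
z = -2.34
Check each boundary:
  z < -1.75
  z < -1.25
  z < -0.75
  z < -0.25
  z < 0.25
  z < 0.75
  z < 1.25
  z < 1.75
Highest qualifying boundary gives stanine = 1

1


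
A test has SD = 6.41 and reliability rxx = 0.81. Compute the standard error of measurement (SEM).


SEM = SD * sqrt(1 - rxx)
SEM = 6.41 * sqrt(1 - 0.81)
SEM = 6.41 * sqrt(0.19) = 6.41 * 0.43589
SEM = 2.7941

2.7941


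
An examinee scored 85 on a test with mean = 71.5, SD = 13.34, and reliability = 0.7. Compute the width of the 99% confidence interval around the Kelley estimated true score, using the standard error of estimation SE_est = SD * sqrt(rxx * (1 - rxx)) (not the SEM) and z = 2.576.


True score estimate = 0.7*85 + 0.3*71.5 = 80.95
SE_est = SD * sqrt(rxx * (1 - rxx)) = 13.34 * sqrt(0.7 * 0.3) = 13.34 * sqrt(0.21) = 6.113156
CI = T_est +/- z * SE_est, so width = 2 * z * SE_est = 2 * 2.576 * 6.113156
Width = 31.495

31.495


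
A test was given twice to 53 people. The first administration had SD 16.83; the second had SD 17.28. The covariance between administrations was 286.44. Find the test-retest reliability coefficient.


r = cov(X,Y) / (SD_X * SD_Y)
r = 286.44 / (16.83 * 17.28)
r = 286.44 / 290.8224
r = 0.9849

0.9849


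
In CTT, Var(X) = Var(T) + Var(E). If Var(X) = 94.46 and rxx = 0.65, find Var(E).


var_true = rxx * var_obs = 0.65 * 94.46 = 61.399
var_error = var_obs - var_true
var_error = 94.46 - 61.399
var_error = 33.061

33.061


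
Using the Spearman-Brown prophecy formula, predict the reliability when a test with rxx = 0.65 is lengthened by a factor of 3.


r_new = (n * rxx) / (1 + (n-1) * rxx)
r_new = (3 * 0.65) / (1 + 2 * 0.65)
r_new = 1.95 / 2.3
r_new = 0.8478

0.8478


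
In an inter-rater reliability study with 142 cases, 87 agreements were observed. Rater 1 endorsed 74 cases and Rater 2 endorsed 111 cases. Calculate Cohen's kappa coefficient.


P_o = 87/142 = 0.612676
P_e = (74*111 + 68*31) / 20164 = 0.511902
kappa = (P_o - P_e) / (1 - P_e)
kappa = (0.612676 - 0.511902) / (1 - 0.511902)
kappa = 0.2065

0.2065


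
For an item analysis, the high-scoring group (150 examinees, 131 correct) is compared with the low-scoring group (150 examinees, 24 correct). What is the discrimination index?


p_upper = 131/150 = 0.8733
p_lower = 24/150 = 0.16
D = 0.8733 - 0.16 = 0.7133

0.7133


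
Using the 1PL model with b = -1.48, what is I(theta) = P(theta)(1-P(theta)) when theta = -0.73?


P = 1/(1+exp(-(-0.73--1.48))) = 0.6792
I = P*(1-P) = 0.6792 * 0.3208
I = 0.2179

0.2179
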